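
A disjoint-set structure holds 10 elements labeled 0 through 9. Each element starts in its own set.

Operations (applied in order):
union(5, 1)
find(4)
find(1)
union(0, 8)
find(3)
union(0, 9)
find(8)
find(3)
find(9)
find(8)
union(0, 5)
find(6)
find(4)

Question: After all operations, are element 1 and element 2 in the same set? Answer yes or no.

Step 1: union(5, 1) -> merged; set of 5 now {1, 5}
Step 2: find(4) -> no change; set of 4 is {4}
Step 3: find(1) -> no change; set of 1 is {1, 5}
Step 4: union(0, 8) -> merged; set of 0 now {0, 8}
Step 5: find(3) -> no change; set of 3 is {3}
Step 6: union(0, 9) -> merged; set of 0 now {0, 8, 9}
Step 7: find(8) -> no change; set of 8 is {0, 8, 9}
Step 8: find(3) -> no change; set of 3 is {3}
Step 9: find(9) -> no change; set of 9 is {0, 8, 9}
Step 10: find(8) -> no change; set of 8 is {0, 8, 9}
Step 11: union(0, 5) -> merged; set of 0 now {0, 1, 5, 8, 9}
Step 12: find(6) -> no change; set of 6 is {6}
Step 13: find(4) -> no change; set of 4 is {4}
Set of 1: {0, 1, 5, 8, 9}; 2 is not a member.

Answer: no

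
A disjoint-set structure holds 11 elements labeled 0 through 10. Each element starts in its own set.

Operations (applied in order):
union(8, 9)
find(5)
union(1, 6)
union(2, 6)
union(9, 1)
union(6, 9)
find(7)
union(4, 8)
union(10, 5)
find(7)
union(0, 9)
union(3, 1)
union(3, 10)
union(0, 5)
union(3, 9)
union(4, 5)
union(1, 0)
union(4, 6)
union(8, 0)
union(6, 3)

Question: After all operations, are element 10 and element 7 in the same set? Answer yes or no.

Answer: no

Derivation:
Step 1: union(8, 9) -> merged; set of 8 now {8, 9}
Step 2: find(5) -> no change; set of 5 is {5}
Step 3: union(1, 6) -> merged; set of 1 now {1, 6}
Step 4: union(2, 6) -> merged; set of 2 now {1, 2, 6}
Step 5: union(9, 1) -> merged; set of 9 now {1, 2, 6, 8, 9}
Step 6: union(6, 9) -> already same set; set of 6 now {1, 2, 6, 8, 9}
Step 7: find(7) -> no change; set of 7 is {7}
Step 8: union(4, 8) -> merged; set of 4 now {1, 2, 4, 6, 8, 9}
Step 9: union(10, 5) -> merged; set of 10 now {5, 10}
Step 10: find(7) -> no change; set of 7 is {7}
Step 11: union(0, 9) -> merged; set of 0 now {0, 1, 2, 4, 6, 8, 9}
Step 12: union(3, 1) -> merged; set of 3 now {0, 1, 2, 3, 4, 6, 8, 9}
Step 13: union(3, 10) -> merged; set of 3 now {0, 1, 2, 3, 4, 5, 6, 8, 9, 10}
Step 14: union(0, 5) -> already same set; set of 0 now {0, 1, 2, 3, 4, 5, 6, 8, 9, 10}
Step 15: union(3, 9) -> already same set; set of 3 now {0, 1, 2, 3, 4, 5, 6, 8, 9, 10}
Step 16: union(4, 5) -> already same set; set of 4 now {0, 1, 2, 3, 4, 5, 6, 8, 9, 10}
Step 17: union(1, 0) -> already same set; set of 1 now {0, 1, 2, 3, 4, 5, 6, 8, 9, 10}
Step 18: union(4, 6) -> already same set; set of 4 now {0, 1, 2, 3, 4, 5, 6, 8, 9, 10}
Step 19: union(8, 0) -> already same set; set of 8 now {0, 1, 2, 3, 4, 5, 6, 8, 9, 10}
Step 20: union(6, 3) -> already same set; set of 6 now {0, 1, 2, 3, 4, 5, 6, 8, 9, 10}
Set of 10: {0, 1, 2, 3, 4, 5, 6, 8, 9, 10}; 7 is not a member.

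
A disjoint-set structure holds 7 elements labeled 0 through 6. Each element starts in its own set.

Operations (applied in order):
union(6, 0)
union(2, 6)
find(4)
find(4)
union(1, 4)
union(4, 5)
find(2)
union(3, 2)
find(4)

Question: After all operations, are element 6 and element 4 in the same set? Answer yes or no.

Step 1: union(6, 0) -> merged; set of 6 now {0, 6}
Step 2: union(2, 6) -> merged; set of 2 now {0, 2, 6}
Step 3: find(4) -> no change; set of 4 is {4}
Step 4: find(4) -> no change; set of 4 is {4}
Step 5: union(1, 4) -> merged; set of 1 now {1, 4}
Step 6: union(4, 5) -> merged; set of 4 now {1, 4, 5}
Step 7: find(2) -> no change; set of 2 is {0, 2, 6}
Step 8: union(3, 2) -> merged; set of 3 now {0, 2, 3, 6}
Step 9: find(4) -> no change; set of 4 is {1, 4, 5}
Set of 6: {0, 2, 3, 6}; 4 is not a member.

Answer: no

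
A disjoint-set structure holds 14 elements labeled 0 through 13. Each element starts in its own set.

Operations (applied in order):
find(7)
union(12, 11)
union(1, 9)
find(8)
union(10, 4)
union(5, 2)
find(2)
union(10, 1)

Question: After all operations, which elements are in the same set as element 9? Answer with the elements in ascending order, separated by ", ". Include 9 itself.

Answer: 1, 4, 9, 10

Derivation:
Step 1: find(7) -> no change; set of 7 is {7}
Step 2: union(12, 11) -> merged; set of 12 now {11, 12}
Step 3: union(1, 9) -> merged; set of 1 now {1, 9}
Step 4: find(8) -> no change; set of 8 is {8}
Step 5: union(10, 4) -> merged; set of 10 now {4, 10}
Step 6: union(5, 2) -> merged; set of 5 now {2, 5}
Step 7: find(2) -> no change; set of 2 is {2, 5}
Step 8: union(10, 1) -> merged; set of 10 now {1, 4, 9, 10}
Component of 9: {1, 4, 9, 10}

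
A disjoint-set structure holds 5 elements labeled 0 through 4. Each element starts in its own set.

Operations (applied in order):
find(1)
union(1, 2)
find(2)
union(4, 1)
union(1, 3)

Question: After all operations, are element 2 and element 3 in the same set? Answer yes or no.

Step 1: find(1) -> no change; set of 1 is {1}
Step 2: union(1, 2) -> merged; set of 1 now {1, 2}
Step 3: find(2) -> no change; set of 2 is {1, 2}
Step 4: union(4, 1) -> merged; set of 4 now {1, 2, 4}
Step 5: union(1, 3) -> merged; set of 1 now {1, 2, 3, 4}
Set of 2: {1, 2, 3, 4}; 3 is a member.

Answer: yes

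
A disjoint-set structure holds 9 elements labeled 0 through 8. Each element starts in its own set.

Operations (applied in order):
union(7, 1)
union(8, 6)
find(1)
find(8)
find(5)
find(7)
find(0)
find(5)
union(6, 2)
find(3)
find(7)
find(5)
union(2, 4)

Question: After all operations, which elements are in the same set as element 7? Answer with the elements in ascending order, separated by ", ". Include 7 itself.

Step 1: union(7, 1) -> merged; set of 7 now {1, 7}
Step 2: union(8, 6) -> merged; set of 8 now {6, 8}
Step 3: find(1) -> no change; set of 1 is {1, 7}
Step 4: find(8) -> no change; set of 8 is {6, 8}
Step 5: find(5) -> no change; set of 5 is {5}
Step 6: find(7) -> no change; set of 7 is {1, 7}
Step 7: find(0) -> no change; set of 0 is {0}
Step 8: find(5) -> no change; set of 5 is {5}
Step 9: union(6, 2) -> merged; set of 6 now {2, 6, 8}
Step 10: find(3) -> no change; set of 3 is {3}
Step 11: find(7) -> no change; set of 7 is {1, 7}
Step 12: find(5) -> no change; set of 5 is {5}
Step 13: union(2, 4) -> merged; set of 2 now {2, 4, 6, 8}
Component of 7: {1, 7}

Answer: 1, 7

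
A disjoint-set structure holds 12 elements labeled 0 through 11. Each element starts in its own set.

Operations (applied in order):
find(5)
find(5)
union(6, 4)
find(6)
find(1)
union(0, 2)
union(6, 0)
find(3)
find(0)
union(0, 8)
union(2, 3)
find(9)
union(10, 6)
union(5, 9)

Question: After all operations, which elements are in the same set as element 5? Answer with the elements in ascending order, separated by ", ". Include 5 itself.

Step 1: find(5) -> no change; set of 5 is {5}
Step 2: find(5) -> no change; set of 5 is {5}
Step 3: union(6, 4) -> merged; set of 6 now {4, 6}
Step 4: find(6) -> no change; set of 6 is {4, 6}
Step 5: find(1) -> no change; set of 1 is {1}
Step 6: union(0, 2) -> merged; set of 0 now {0, 2}
Step 7: union(6, 0) -> merged; set of 6 now {0, 2, 4, 6}
Step 8: find(3) -> no change; set of 3 is {3}
Step 9: find(0) -> no change; set of 0 is {0, 2, 4, 6}
Step 10: union(0, 8) -> merged; set of 0 now {0, 2, 4, 6, 8}
Step 11: union(2, 3) -> merged; set of 2 now {0, 2, 3, 4, 6, 8}
Step 12: find(9) -> no change; set of 9 is {9}
Step 13: union(10, 6) -> merged; set of 10 now {0, 2, 3, 4, 6, 8, 10}
Step 14: union(5, 9) -> merged; set of 5 now {5, 9}
Component of 5: {5, 9}

Answer: 5, 9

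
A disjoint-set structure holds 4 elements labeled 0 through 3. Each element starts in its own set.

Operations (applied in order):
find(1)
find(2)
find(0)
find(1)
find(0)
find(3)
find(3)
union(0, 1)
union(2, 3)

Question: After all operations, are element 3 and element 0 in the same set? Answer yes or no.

Step 1: find(1) -> no change; set of 1 is {1}
Step 2: find(2) -> no change; set of 2 is {2}
Step 3: find(0) -> no change; set of 0 is {0}
Step 4: find(1) -> no change; set of 1 is {1}
Step 5: find(0) -> no change; set of 0 is {0}
Step 6: find(3) -> no change; set of 3 is {3}
Step 7: find(3) -> no change; set of 3 is {3}
Step 8: union(0, 1) -> merged; set of 0 now {0, 1}
Step 9: union(2, 3) -> merged; set of 2 now {2, 3}
Set of 3: {2, 3}; 0 is not a member.

Answer: no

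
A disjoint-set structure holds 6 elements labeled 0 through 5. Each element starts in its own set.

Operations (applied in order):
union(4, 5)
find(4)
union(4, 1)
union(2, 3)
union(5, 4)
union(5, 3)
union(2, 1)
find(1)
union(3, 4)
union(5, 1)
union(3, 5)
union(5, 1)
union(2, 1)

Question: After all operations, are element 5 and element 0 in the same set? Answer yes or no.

Step 1: union(4, 5) -> merged; set of 4 now {4, 5}
Step 2: find(4) -> no change; set of 4 is {4, 5}
Step 3: union(4, 1) -> merged; set of 4 now {1, 4, 5}
Step 4: union(2, 3) -> merged; set of 2 now {2, 3}
Step 5: union(5, 4) -> already same set; set of 5 now {1, 4, 5}
Step 6: union(5, 3) -> merged; set of 5 now {1, 2, 3, 4, 5}
Step 7: union(2, 1) -> already same set; set of 2 now {1, 2, 3, 4, 5}
Step 8: find(1) -> no change; set of 1 is {1, 2, 3, 4, 5}
Step 9: union(3, 4) -> already same set; set of 3 now {1, 2, 3, 4, 5}
Step 10: union(5, 1) -> already same set; set of 5 now {1, 2, 3, 4, 5}
Step 11: union(3, 5) -> already same set; set of 3 now {1, 2, 3, 4, 5}
Step 12: union(5, 1) -> already same set; set of 5 now {1, 2, 3, 4, 5}
Step 13: union(2, 1) -> already same set; set of 2 now {1, 2, 3, 4, 5}
Set of 5: {1, 2, 3, 4, 5}; 0 is not a member.

Answer: no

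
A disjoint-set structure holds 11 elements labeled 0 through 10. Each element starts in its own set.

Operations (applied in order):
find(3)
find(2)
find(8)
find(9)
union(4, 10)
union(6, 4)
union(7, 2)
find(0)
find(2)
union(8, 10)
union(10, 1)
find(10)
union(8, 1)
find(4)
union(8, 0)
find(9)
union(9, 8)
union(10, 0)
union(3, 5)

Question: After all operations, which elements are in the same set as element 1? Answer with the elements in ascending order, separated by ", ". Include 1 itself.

Step 1: find(3) -> no change; set of 3 is {3}
Step 2: find(2) -> no change; set of 2 is {2}
Step 3: find(8) -> no change; set of 8 is {8}
Step 4: find(9) -> no change; set of 9 is {9}
Step 5: union(4, 10) -> merged; set of 4 now {4, 10}
Step 6: union(6, 4) -> merged; set of 6 now {4, 6, 10}
Step 7: union(7, 2) -> merged; set of 7 now {2, 7}
Step 8: find(0) -> no change; set of 0 is {0}
Step 9: find(2) -> no change; set of 2 is {2, 7}
Step 10: union(8, 10) -> merged; set of 8 now {4, 6, 8, 10}
Step 11: union(10, 1) -> merged; set of 10 now {1, 4, 6, 8, 10}
Step 12: find(10) -> no change; set of 10 is {1, 4, 6, 8, 10}
Step 13: union(8, 1) -> already same set; set of 8 now {1, 4, 6, 8, 10}
Step 14: find(4) -> no change; set of 4 is {1, 4, 6, 8, 10}
Step 15: union(8, 0) -> merged; set of 8 now {0, 1, 4, 6, 8, 10}
Step 16: find(9) -> no change; set of 9 is {9}
Step 17: union(9, 8) -> merged; set of 9 now {0, 1, 4, 6, 8, 9, 10}
Step 18: union(10, 0) -> already same set; set of 10 now {0, 1, 4, 6, 8, 9, 10}
Step 19: union(3, 5) -> merged; set of 3 now {3, 5}
Component of 1: {0, 1, 4, 6, 8, 9, 10}

Answer: 0, 1, 4, 6, 8, 9, 10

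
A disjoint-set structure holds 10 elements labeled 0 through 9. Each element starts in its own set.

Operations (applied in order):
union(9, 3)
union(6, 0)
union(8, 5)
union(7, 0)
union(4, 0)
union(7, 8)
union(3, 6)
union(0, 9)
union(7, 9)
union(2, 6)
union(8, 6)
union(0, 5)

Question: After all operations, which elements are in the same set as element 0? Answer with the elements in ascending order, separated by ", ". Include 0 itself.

Step 1: union(9, 3) -> merged; set of 9 now {3, 9}
Step 2: union(6, 0) -> merged; set of 6 now {0, 6}
Step 3: union(8, 5) -> merged; set of 8 now {5, 8}
Step 4: union(7, 0) -> merged; set of 7 now {0, 6, 7}
Step 5: union(4, 0) -> merged; set of 4 now {0, 4, 6, 7}
Step 6: union(7, 8) -> merged; set of 7 now {0, 4, 5, 6, 7, 8}
Step 7: union(3, 6) -> merged; set of 3 now {0, 3, 4, 5, 6, 7, 8, 9}
Step 8: union(0, 9) -> already same set; set of 0 now {0, 3, 4, 5, 6, 7, 8, 9}
Step 9: union(7, 9) -> already same set; set of 7 now {0, 3, 4, 5, 6, 7, 8, 9}
Step 10: union(2, 6) -> merged; set of 2 now {0, 2, 3, 4, 5, 6, 7, 8, 9}
Step 11: union(8, 6) -> already same set; set of 8 now {0, 2, 3, 4, 5, 6, 7, 8, 9}
Step 12: union(0, 5) -> already same set; set of 0 now {0, 2, 3, 4, 5, 6, 7, 8, 9}
Component of 0: {0, 2, 3, 4, 5, 6, 7, 8, 9}

Answer: 0, 2, 3, 4, 5, 6, 7, 8, 9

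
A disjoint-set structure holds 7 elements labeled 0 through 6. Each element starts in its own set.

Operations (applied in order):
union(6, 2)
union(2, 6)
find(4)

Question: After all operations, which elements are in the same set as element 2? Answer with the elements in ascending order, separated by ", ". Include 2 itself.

Answer: 2, 6

Derivation:
Step 1: union(6, 2) -> merged; set of 6 now {2, 6}
Step 2: union(2, 6) -> already same set; set of 2 now {2, 6}
Step 3: find(4) -> no change; set of 4 is {4}
Component of 2: {2, 6}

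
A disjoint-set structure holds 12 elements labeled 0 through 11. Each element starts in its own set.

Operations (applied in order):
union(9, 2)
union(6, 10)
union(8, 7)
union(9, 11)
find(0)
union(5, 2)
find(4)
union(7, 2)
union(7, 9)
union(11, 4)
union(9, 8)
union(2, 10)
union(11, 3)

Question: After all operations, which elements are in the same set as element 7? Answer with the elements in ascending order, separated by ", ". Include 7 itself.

Answer: 2, 3, 4, 5, 6, 7, 8, 9, 10, 11

Derivation:
Step 1: union(9, 2) -> merged; set of 9 now {2, 9}
Step 2: union(6, 10) -> merged; set of 6 now {6, 10}
Step 3: union(8, 7) -> merged; set of 8 now {7, 8}
Step 4: union(9, 11) -> merged; set of 9 now {2, 9, 11}
Step 5: find(0) -> no change; set of 0 is {0}
Step 6: union(5, 2) -> merged; set of 5 now {2, 5, 9, 11}
Step 7: find(4) -> no change; set of 4 is {4}
Step 8: union(7, 2) -> merged; set of 7 now {2, 5, 7, 8, 9, 11}
Step 9: union(7, 9) -> already same set; set of 7 now {2, 5, 7, 8, 9, 11}
Step 10: union(11, 4) -> merged; set of 11 now {2, 4, 5, 7, 8, 9, 11}
Step 11: union(9, 8) -> already same set; set of 9 now {2, 4, 5, 7, 8, 9, 11}
Step 12: union(2, 10) -> merged; set of 2 now {2, 4, 5, 6, 7, 8, 9, 10, 11}
Step 13: union(11, 3) -> merged; set of 11 now {2, 3, 4, 5, 6, 7, 8, 9, 10, 11}
Component of 7: {2, 3, 4, 5, 6, 7, 8, 9, 10, 11}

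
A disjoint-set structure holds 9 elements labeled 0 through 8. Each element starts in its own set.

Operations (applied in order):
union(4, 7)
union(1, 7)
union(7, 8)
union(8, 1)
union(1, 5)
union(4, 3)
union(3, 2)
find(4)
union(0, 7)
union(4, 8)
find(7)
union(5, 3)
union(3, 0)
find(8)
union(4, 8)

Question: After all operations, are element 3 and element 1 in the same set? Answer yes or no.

Step 1: union(4, 7) -> merged; set of 4 now {4, 7}
Step 2: union(1, 7) -> merged; set of 1 now {1, 4, 7}
Step 3: union(7, 8) -> merged; set of 7 now {1, 4, 7, 8}
Step 4: union(8, 1) -> already same set; set of 8 now {1, 4, 7, 8}
Step 5: union(1, 5) -> merged; set of 1 now {1, 4, 5, 7, 8}
Step 6: union(4, 3) -> merged; set of 4 now {1, 3, 4, 5, 7, 8}
Step 7: union(3, 2) -> merged; set of 3 now {1, 2, 3, 4, 5, 7, 8}
Step 8: find(4) -> no change; set of 4 is {1, 2, 3, 4, 5, 7, 8}
Step 9: union(0, 7) -> merged; set of 0 now {0, 1, 2, 3, 4, 5, 7, 8}
Step 10: union(4, 8) -> already same set; set of 4 now {0, 1, 2, 3, 4, 5, 7, 8}
Step 11: find(7) -> no change; set of 7 is {0, 1, 2, 3, 4, 5, 7, 8}
Step 12: union(5, 3) -> already same set; set of 5 now {0, 1, 2, 3, 4, 5, 7, 8}
Step 13: union(3, 0) -> already same set; set of 3 now {0, 1, 2, 3, 4, 5, 7, 8}
Step 14: find(8) -> no change; set of 8 is {0, 1, 2, 3, 4, 5, 7, 8}
Step 15: union(4, 8) -> already same set; set of 4 now {0, 1, 2, 3, 4, 5, 7, 8}
Set of 3: {0, 1, 2, 3, 4, 5, 7, 8}; 1 is a member.

Answer: yes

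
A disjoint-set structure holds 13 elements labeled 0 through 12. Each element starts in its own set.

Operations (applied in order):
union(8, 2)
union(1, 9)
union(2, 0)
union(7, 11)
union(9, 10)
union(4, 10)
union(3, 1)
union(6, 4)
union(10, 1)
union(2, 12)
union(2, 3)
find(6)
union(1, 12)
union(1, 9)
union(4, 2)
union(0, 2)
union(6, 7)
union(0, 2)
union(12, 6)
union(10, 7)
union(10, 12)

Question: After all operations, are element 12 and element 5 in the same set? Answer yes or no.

Step 1: union(8, 2) -> merged; set of 8 now {2, 8}
Step 2: union(1, 9) -> merged; set of 1 now {1, 9}
Step 3: union(2, 0) -> merged; set of 2 now {0, 2, 8}
Step 4: union(7, 11) -> merged; set of 7 now {7, 11}
Step 5: union(9, 10) -> merged; set of 9 now {1, 9, 10}
Step 6: union(4, 10) -> merged; set of 4 now {1, 4, 9, 10}
Step 7: union(3, 1) -> merged; set of 3 now {1, 3, 4, 9, 10}
Step 8: union(6, 4) -> merged; set of 6 now {1, 3, 4, 6, 9, 10}
Step 9: union(10, 1) -> already same set; set of 10 now {1, 3, 4, 6, 9, 10}
Step 10: union(2, 12) -> merged; set of 2 now {0, 2, 8, 12}
Step 11: union(2, 3) -> merged; set of 2 now {0, 1, 2, 3, 4, 6, 8, 9, 10, 12}
Step 12: find(6) -> no change; set of 6 is {0, 1, 2, 3, 4, 6, 8, 9, 10, 12}
Step 13: union(1, 12) -> already same set; set of 1 now {0, 1, 2, 3, 4, 6, 8, 9, 10, 12}
Step 14: union(1, 9) -> already same set; set of 1 now {0, 1, 2, 3, 4, 6, 8, 9, 10, 12}
Step 15: union(4, 2) -> already same set; set of 4 now {0, 1, 2, 3, 4, 6, 8, 9, 10, 12}
Step 16: union(0, 2) -> already same set; set of 0 now {0, 1, 2, 3, 4, 6, 8, 9, 10, 12}
Step 17: union(6, 7) -> merged; set of 6 now {0, 1, 2, 3, 4, 6, 7, 8, 9, 10, 11, 12}
Step 18: union(0, 2) -> already same set; set of 0 now {0, 1, 2, 3, 4, 6, 7, 8, 9, 10, 11, 12}
Step 19: union(12, 6) -> already same set; set of 12 now {0, 1, 2, 3, 4, 6, 7, 8, 9, 10, 11, 12}
Step 20: union(10, 7) -> already same set; set of 10 now {0, 1, 2, 3, 4, 6, 7, 8, 9, 10, 11, 12}
Step 21: union(10, 12) -> already same set; set of 10 now {0, 1, 2, 3, 4, 6, 7, 8, 9, 10, 11, 12}
Set of 12: {0, 1, 2, 3, 4, 6, 7, 8, 9, 10, 11, 12}; 5 is not a member.

Answer: no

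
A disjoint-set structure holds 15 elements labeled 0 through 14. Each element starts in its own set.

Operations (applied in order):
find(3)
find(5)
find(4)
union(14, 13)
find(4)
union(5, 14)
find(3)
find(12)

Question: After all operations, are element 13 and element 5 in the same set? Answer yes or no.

Answer: yes

Derivation:
Step 1: find(3) -> no change; set of 3 is {3}
Step 2: find(5) -> no change; set of 5 is {5}
Step 3: find(4) -> no change; set of 4 is {4}
Step 4: union(14, 13) -> merged; set of 14 now {13, 14}
Step 5: find(4) -> no change; set of 4 is {4}
Step 6: union(5, 14) -> merged; set of 5 now {5, 13, 14}
Step 7: find(3) -> no change; set of 3 is {3}
Step 8: find(12) -> no change; set of 12 is {12}
Set of 13: {5, 13, 14}; 5 is a member.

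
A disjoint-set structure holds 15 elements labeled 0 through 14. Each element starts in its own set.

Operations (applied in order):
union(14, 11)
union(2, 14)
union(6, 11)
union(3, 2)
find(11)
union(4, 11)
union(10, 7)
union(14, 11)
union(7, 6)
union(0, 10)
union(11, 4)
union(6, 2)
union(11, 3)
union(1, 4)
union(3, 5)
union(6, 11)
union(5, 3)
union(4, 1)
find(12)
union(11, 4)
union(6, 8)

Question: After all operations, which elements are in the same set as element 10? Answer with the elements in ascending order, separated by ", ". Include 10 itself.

Step 1: union(14, 11) -> merged; set of 14 now {11, 14}
Step 2: union(2, 14) -> merged; set of 2 now {2, 11, 14}
Step 3: union(6, 11) -> merged; set of 6 now {2, 6, 11, 14}
Step 4: union(3, 2) -> merged; set of 3 now {2, 3, 6, 11, 14}
Step 5: find(11) -> no change; set of 11 is {2, 3, 6, 11, 14}
Step 6: union(4, 11) -> merged; set of 4 now {2, 3, 4, 6, 11, 14}
Step 7: union(10, 7) -> merged; set of 10 now {7, 10}
Step 8: union(14, 11) -> already same set; set of 14 now {2, 3, 4, 6, 11, 14}
Step 9: union(7, 6) -> merged; set of 7 now {2, 3, 4, 6, 7, 10, 11, 14}
Step 10: union(0, 10) -> merged; set of 0 now {0, 2, 3, 4, 6, 7, 10, 11, 14}
Step 11: union(11, 4) -> already same set; set of 11 now {0, 2, 3, 4, 6, 7, 10, 11, 14}
Step 12: union(6, 2) -> already same set; set of 6 now {0, 2, 3, 4, 6, 7, 10, 11, 14}
Step 13: union(11, 3) -> already same set; set of 11 now {0, 2, 3, 4, 6, 7, 10, 11, 14}
Step 14: union(1, 4) -> merged; set of 1 now {0, 1, 2, 3, 4, 6, 7, 10, 11, 14}
Step 15: union(3, 5) -> merged; set of 3 now {0, 1, 2, 3, 4, 5, 6, 7, 10, 11, 14}
Step 16: union(6, 11) -> already same set; set of 6 now {0, 1, 2, 3, 4, 5, 6, 7, 10, 11, 14}
Step 17: union(5, 3) -> already same set; set of 5 now {0, 1, 2, 3, 4, 5, 6, 7, 10, 11, 14}
Step 18: union(4, 1) -> already same set; set of 4 now {0, 1, 2, 3, 4, 5, 6, 7, 10, 11, 14}
Step 19: find(12) -> no change; set of 12 is {12}
Step 20: union(11, 4) -> already same set; set of 11 now {0, 1, 2, 3, 4, 5, 6, 7, 10, 11, 14}
Step 21: union(6, 8) -> merged; set of 6 now {0, 1, 2, 3, 4, 5, 6, 7, 8, 10, 11, 14}
Component of 10: {0, 1, 2, 3, 4, 5, 6, 7, 8, 10, 11, 14}

Answer: 0, 1, 2, 3, 4, 5, 6, 7, 8, 10, 11, 14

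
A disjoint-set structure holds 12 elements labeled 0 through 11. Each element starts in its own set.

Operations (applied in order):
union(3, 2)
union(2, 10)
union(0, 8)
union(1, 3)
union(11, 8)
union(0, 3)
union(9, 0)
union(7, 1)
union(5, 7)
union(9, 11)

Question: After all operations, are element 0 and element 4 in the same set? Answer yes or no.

Answer: no

Derivation:
Step 1: union(3, 2) -> merged; set of 3 now {2, 3}
Step 2: union(2, 10) -> merged; set of 2 now {2, 3, 10}
Step 3: union(0, 8) -> merged; set of 0 now {0, 8}
Step 4: union(1, 3) -> merged; set of 1 now {1, 2, 3, 10}
Step 5: union(11, 8) -> merged; set of 11 now {0, 8, 11}
Step 6: union(0, 3) -> merged; set of 0 now {0, 1, 2, 3, 8, 10, 11}
Step 7: union(9, 0) -> merged; set of 9 now {0, 1, 2, 3, 8, 9, 10, 11}
Step 8: union(7, 1) -> merged; set of 7 now {0, 1, 2, 3, 7, 8, 9, 10, 11}
Step 9: union(5, 7) -> merged; set of 5 now {0, 1, 2, 3, 5, 7, 8, 9, 10, 11}
Step 10: union(9, 11) -> already same set; set of 9 now {0, 1, 2, 3, 5, 7, 8, 9, 10, 11}
Set of 0: {0, 1, 2, 3, 5, 7, 8, 9, 10, 11}; 4 is not a member.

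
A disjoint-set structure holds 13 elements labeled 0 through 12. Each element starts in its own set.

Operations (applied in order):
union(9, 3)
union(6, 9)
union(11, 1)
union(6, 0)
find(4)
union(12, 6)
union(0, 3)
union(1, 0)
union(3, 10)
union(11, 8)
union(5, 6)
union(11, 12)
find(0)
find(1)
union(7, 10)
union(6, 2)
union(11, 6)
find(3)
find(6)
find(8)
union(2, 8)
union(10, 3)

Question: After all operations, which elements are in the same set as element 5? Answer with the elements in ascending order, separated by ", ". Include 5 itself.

Step 1: union(9, 3) -> merged; set of 9 now {3, 9}
Step 2: union(6, 9) -> merged; set of 6 now {3, 6, 9}
Step 3: union(11, 1) -> merged; set of 11 now {1, 11}
Step 4: union(6, 0) -> merged; set of 6 now {0, 3, 6, 9}
Step 5: find(4) -> no change; set of 4 is {4}
Step 6: union(12, 6) -> merged; set of 12 now {0, 3, 6, 9, 12}
Step 7: union(0, 3) -> already same set; set of 0 now {0, 3, 6, 9, 12}
Step 8: union(1, 0) -> merged; set of 1 now {0, 1, 3, 6, 9, 11, 12}
Step 9: union(3, 10) -> merged; set of 3 now {0, 1, 3, 6, 9, 10, 11, 12}
Step 10: union(11, 8) -> merged; set of 11 now {0, 1, 3, 6, 8, 9, 10, 11, 12}
Step 11: union(5, 6) -> merged; set of 5 now {0, 1, 3, 5, 6, 8, 9, 10, 11, 12}
Step 12: union(11, 12) -> already same set; set of 11 now {0, 1, 3, 5, 6, 8, 9, 10, 11, 12}
Step 13: find(0) -> no change; set of 0 is {0, 1, 3, 5, 6, 8, 9, 10, 11, 12}
Step 14: find(1) -> no change; set of 1 is {0, 1, 3, 5, 6, 8, 9, 10, 11, 12}
Step 15: union(7, 10) -> merged; set of 7 now {0, 1, 3, 5, 6, 7, 8, 9, 10, 11, 12}
Step 16: union(6, 2) -> merged; set of 6 now {0, 1, 2, 3, 5, 6, 7, 8, 9, 10, 11, 12}
Step 17: union(11, 6) -> already same set; set of 11 now {0, 1, 2, 3, 5, 6, 7, 8, 9, 10, 11, 12}
Step 18: find(3) -> no change; set of 3 is {0, 1, 2, 3, 5, 6, 7, 8, 9, 10, 11, 12}
Step 19: find(6) -> no change; set of 6 is {0, 1, 2, 3, 5, 6, 7, 8, 9, 10, 11, 12}
Step 20: find(8) -> no change; set of 8 is {0, 1, 2, 3, 5, 6, 7, 8, 9, 10, 11, 12}
Step 21: union(2, 8) -> already same set; set of 2 now {0, 1, 2, 3, 5, 6, 7, 8, 9, 10, 11, 12}
Step 22: union(10, 3) -> already same set; set of 10 now {0, 1, 2, 3, 5, 6, 7, 8, 9, 10, 11, 12}
Component of 5: {0, 1, 2, 3, 5, 6, 7, 8, 9, 10, 11, 12}

Answer: 0, 1, 2, 3, 5, 6, 7, 8, 9, 10, 11, 12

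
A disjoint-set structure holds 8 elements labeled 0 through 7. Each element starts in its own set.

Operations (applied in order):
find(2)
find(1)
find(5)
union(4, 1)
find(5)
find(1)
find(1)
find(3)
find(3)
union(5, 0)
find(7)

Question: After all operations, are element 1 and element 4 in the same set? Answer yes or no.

Answer: yes

Derivation:
Step 1: find(2) -> no change; set of 2 is {2}
Step 2: find(1) -> no change; set of 1 is {1}
Step 3: find(5) -> no change; set of 5 is {5}
Step 4: union(4, 1) -> merged; set of 4 now {1, 4}
Step 5: find(5) -> no change; set of 5 is {5}
Step 6: find(1) -> no change; set of 1 is {1, 4}
Step 7: find(1) -> no change; set of 1 is {1, 4}
Step 8: find(3) -> no change; set of 3 is {3}
Step 9: find(3) -> no change; set of 3 is {3}
Step 10: union(5, 0) -> merged; set of 5 now {0, 5}
Step 11: find(7) -> no change; set of 7 is {7}
Set of 1: {1, 4}; 4 is a member.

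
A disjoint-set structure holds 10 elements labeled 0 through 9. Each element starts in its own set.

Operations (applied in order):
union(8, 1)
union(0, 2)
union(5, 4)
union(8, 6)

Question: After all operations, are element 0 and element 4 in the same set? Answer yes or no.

Step 1: union(8, 1) -> merged; set of 8 now {1, 8}
Step 2: union(0, 2) -> merged; set of 0 now {0, 2}
Step 3: union(5, 4) -> merged; set of 5 now {4, 5}
Step 4: union(8, 6) -> merged; set of 8 now {1, 6, 8}
Set of 0: {0, 2}; 4 is not a member.

Answer: no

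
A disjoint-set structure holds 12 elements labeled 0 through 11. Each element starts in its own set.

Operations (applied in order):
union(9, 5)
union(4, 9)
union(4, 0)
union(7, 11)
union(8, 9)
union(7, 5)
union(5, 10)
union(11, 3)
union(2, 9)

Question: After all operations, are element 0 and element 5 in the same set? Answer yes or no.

Answer: yes

Derivation:
Step 1: union(9, 5) -> merged; set of 9 now {5, 9}
Step 2: union(4, 9) -> merged; set of 4 now {4, 5, 9}
Step 3: union(4, 0) -> merged; set of 4 now {0, 4, 5, 9}
Step 4: union(7, 11) -> merged; set of 7 now {7, 11}
Step 5: union(8, 9) -> merged; set of 8 now {0, 4, 5, 8, 9}
Step 6: union(7, 5) -> merged; set of 7 now {0, 4, 5, 7, 8, 9, 11}
Step 7: union(5, 10) -> merged; set of 5 now {0, 4, 5, 7, 8, 9, 10, 11}
Step 8: union(11, 3) -> merged; set of 11 now {0, 3, 4, 5, 7, 8, 9, 10, 11}
Step 9: union(2, 9) -> merged; set of 2 now {0, 2, 3, 4, 5, 7, 8, 9, 10, 11}
Set of 0: {0, 2, 3, 4, 5, 7, 8, 9, 10, 11}; 5 is a member.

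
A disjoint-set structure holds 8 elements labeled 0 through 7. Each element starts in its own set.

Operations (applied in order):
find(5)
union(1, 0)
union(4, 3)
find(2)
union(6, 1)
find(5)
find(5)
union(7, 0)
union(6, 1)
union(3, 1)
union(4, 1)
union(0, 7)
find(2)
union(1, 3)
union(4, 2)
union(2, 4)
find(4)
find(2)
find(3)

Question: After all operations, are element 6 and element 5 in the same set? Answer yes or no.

Answer: no

Derivation:
Step 1: find(5) -> no change; set of 5 is {5}
Step 2: union(1, 0) -> merged; set of 1 now {0, 1}
Step 3: union(4, 3) -> merged; set of 4 now {3, 4}
Step 4: find(2) -> no change; set of 2 is {2}
Step 5: union(6, 1) -> merged; set of 6 now {0, 1, 6}
Step 6: find(5) -> no change; set of 5 is {5}
Step 7: find(5) -> no change; set of 5 is {5}
Step 8: union(7, 0) -> merged; set of 7 now {0, 1, 6, 7}
Step 9: union(6, 1) -> already same set; set of 6 now {0, 1, 6, 7}
Step 10: union(3, 1) -> merged; set of 3 now {0, 1, 3, 4, 6, 7}
Step 11: union(4, 1) -> already same set; set of 4 now {0, 1, 3, 4, 6, 7}
Step 12: union(0, 7) -> already same set; set of 0 now {0, 1, 3, 4, 6, 7}
Step 13: find(2) -> no change; set of 2 is {2}
Step 14: union(1, 3) -> already same set; set of 1 now {0, 1, 3, 4, 6, 7}
Step 15: union(4, 2) -> merged; set of 4 now {0, 1, 2, 3, 4, 6, 7}
Step 16: union(2, 4) -> already same set; set of 2 now {0, 1, 2, 3, 4, 6, 7}
Step 17: find(4) -> no change; set of 4 is {0, 1, 2, 3, 4, 6, 7}
Step 18: find(2) -> no change; set of 2 is {0, 1, 2, 3, 4, 6, 7}
Step 19: find(3) -> no change; set of 3 is {0, 1, 2, 3, 4, 6, 7}
Set of 6: {0, 1, 2, 3, 4, 6, 7}; 5 is not a member.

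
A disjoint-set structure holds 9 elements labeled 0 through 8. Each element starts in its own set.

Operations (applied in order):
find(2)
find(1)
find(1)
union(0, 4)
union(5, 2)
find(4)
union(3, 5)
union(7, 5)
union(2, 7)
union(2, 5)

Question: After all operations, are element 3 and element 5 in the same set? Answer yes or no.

Answer: yes

Derivation:
Step 1: find(2) -> no change; set of 2 is {2}
Step 2: find(1) -> no change; set of 1 is {1}
Step 3: find(1) -> no change; set of 1 is {1}
Step 4: union(0, 4) -> merged; set of 0 now {0, 4}
Step 5: union(5, 2) -> merged; set of 5 now {2, 5}
Step 6: find(4) -> no change; set of 4 is {0, 4}
Step 7: union(3, 5) -> merged; set of 3 now {2, 3, 5}
Step 8: union(7, 5) -> merged; set of 7 now {2, 3, 5, 7}
Step 9: union(2, 7) -> already same set; set of 2 now {2, 3, 5, 7}
Step 10: union(2, 5) -> already same set; set of 2 now {2, 3, 5, 7}
Set of 3: {2, 3, 5, 7}; 5 is a member.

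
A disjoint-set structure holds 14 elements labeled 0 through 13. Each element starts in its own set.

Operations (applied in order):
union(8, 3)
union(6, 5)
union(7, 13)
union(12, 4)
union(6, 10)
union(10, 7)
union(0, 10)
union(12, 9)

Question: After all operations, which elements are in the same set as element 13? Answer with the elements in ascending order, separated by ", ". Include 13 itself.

Answer: 0, 5, 6, 7, 10, 13

Derivation:
Step 1: union(8, 3) -> merged; set of 8 now {3, 8}
Step 2: union(6, 5) -> merged; set of 6 now {5, 6}
Step 3: union(7, 13) -> merged; set of 7 now {7, 13}
Step 4: union(12, 4) -> merged; set of 12 now {4, 12}
Step 5: union(6, 10) -> merged; set of 6 now {5, 6, 10}
Step 6: union(10, 7) -> merged; set of 10 now {5, 6, 7, 10, 13}
Step 7: union(0, 10) -> merged; set of 0 now {0, 5, 6, 7, 10, 13}
Step 8: union(12, 9) -> merged; set of 12 now {4, 9, 12}
Component of 13: {0, 5, 6, 7, 10, 13}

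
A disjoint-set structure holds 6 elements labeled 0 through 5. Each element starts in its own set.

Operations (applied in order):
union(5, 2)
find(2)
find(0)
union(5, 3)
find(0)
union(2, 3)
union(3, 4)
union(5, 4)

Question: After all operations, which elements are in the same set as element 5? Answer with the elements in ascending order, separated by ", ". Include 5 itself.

Step 1: union(5, 2) -> merged; set of 5 now {2, 5}
Step 2: find(2) -> no change; set of 2 is {2, 5}
Step 3: find(0) -> no change; set of 0 is {0}
Step 4: union(5, 3) -> merged; set of 5 now {2, 3, 5}
Step 5: find(0) -> no change; set of 0 is {0}
Step 6: union(2, 3) -> already same set; set of 2 now {2, 3, 5}
Step 7: union(3, 4) -> merged; set of 3 now {2, 3, 4, 5}
Step 8: union(5, 4) -> already same set; set of 5 now {2, 3, 4, 5}
Component of 5: {2, 3, 4, 5}

Answer: 2, 3, 4, 5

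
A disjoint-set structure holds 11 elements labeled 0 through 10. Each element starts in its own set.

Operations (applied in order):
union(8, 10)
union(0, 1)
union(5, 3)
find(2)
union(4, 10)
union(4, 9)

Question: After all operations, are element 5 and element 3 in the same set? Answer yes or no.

Step 1: union(8, 10) -> merged; set of 8 now {8, 10}
Step 2: union(0, 1) -> merged; set of 0 now {0, 1}
Step 3: union(5, 3) -> merged; set of 5 now {3, 5}
Step 4: find(2) -> no change; set of 2 is {2}
Step 5: union(4, 10) -> merged; set of 4 now {4, 8, 10}
Step 6: union(4, 9) -> merged; set of 4 now {4, 8, 9, 10}
Set of 5: {3, 5}; 3 is a member.

Answer: yes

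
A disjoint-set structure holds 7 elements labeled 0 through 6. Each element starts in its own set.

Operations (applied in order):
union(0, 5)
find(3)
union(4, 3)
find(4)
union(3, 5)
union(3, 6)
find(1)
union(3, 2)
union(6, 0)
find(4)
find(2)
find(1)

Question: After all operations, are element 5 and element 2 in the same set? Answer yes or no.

Step 1: union(0, 5) -> merged; set of 0 now {0, 5}
Step 2: find(3) -> no change; set of 3 is {3}
Step 3: union(4, 3) -> merged; set of 4 now {3, 4}
Step 4: find(4) -> no change; set of 4 is {3, 4}
Step 5: union(3, 5) -> merged; set of 3 now {0, 3, 4, 5}
Step 6: union(3, 6) -> merged; set of 3 now {0, 3, 4, 5, 6}
Step 7: find(1) -> no change; set of 1 is {1}
Step 8: union(3, 2) -> merged; set of 3 now {0, 2, 3, 4, 5, 6}
Step 9: union(6, 0) -> already same set; set of 6 now {0, 2, 3, 4, 5, 6}
Step 10: find(4) -> no change; set of 4 is {0, 2, 3, 4, 5, 6}
Step 11: find(2) -> no change; set of 2 is {0, 2, 3, 4, 5, 6}
Step 12: find(1) -> no change; set of 1 is {1}
Set of 5: {0, 2, 3, 4, 5, 6}; 2 is a member.

Answer: yes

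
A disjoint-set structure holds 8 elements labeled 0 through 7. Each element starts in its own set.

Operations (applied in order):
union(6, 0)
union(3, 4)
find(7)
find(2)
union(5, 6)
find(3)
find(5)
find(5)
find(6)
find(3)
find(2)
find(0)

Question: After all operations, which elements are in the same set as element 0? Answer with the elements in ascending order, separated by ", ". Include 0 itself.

Step 1: union(6, 0) -> merged; set of 6 now {0, 6}
Step 2: union(3, 4) -> merged; set of 3 now {3, 4}
Step 3: find(7) -> no change; set of 7 is {7}
Step 4: find(2) -> no change; set of 2 is {2}
Step 5: union(5, 6) -> merged; set of 5 now {0, 5, 6}
Step 6: find(3) -> no change; set of 3 is {3, 4}
Step 7: find(5) -> no change; set of 5 is {0, 5, 6}
Step 8: find(5) -> no change; set of 5 is {0, 5, 6}
Step 9: find(6) -> no change; set of 6 is {0, 5, 6}
Step 10: find(3) -> no change; set of 3 is {3, 4}
Step 11: find(2) -> no change; set of 2 is {2}
Step 12: find(0) -> no change; set of 0 is {0, 5, 6}
Component of 0: {0, 5, 6}

Answer: 0, 5, 6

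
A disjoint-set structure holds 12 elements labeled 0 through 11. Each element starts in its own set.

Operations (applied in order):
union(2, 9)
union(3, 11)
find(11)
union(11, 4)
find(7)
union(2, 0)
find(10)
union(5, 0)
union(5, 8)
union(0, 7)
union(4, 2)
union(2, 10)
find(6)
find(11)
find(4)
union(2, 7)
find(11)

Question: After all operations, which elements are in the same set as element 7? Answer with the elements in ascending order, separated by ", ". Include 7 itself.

Step 1: union(2, 9) -> merged; set of 2 now {2, 9}
Step 2: union(3, 11) -> merged; set of 3 now {3, 11}
Step 3: find(11) -> no change; set of 11 is {3, 11}
Step 4: union(11, 4) -> merged; set of 11 now {3, 4, 11}
Step 5: find(7) -> no change; set of 7 is {7}
Step 6: union(2, 0) -> merged; set of 2 now {0, 2, 9}
Step 7: find(10) -> no change; set of 10 is {10}
Step 8: union(5, 0) -> merged; set of 5 now {0, 2, 5, 9}
Step 9: union(5, 8) -> merged; set of 5 now {0, 2, 5, 8, 9}
Step 10: union(0, 7) -> merged; set of 0 now {0, 2, 5, 7, 8, 9}
Step 11: union(4, 2) -> merged; set of 4 now {0, 2, 3, 4, 5, 7, 8, 9, 11}
Step 12: union(2, 10) -> merged; set of 2 now {0, 2, 3, 4, 5, 7, 8, 9, 10, 11}
Step 13: find(6) -> no change; set of 6 is {6}
Step 14: find(11) -> no change; set of 11 is {0, 2, 3, 4, 5, 7, 8, 9, 10, 11}
Step 15: find(4) -> no change; set of 4 is {0, 2, 3, 4, 5, 7, 8, 9, 10, 11}
Step 16: union(2, 7) -> already same set; set of 2 now {0, 2, 3, 4, 5, 7, 8, 9, 10, 11}
Step 17: find(11) -> no change; set of 11 is {0, 2, 3, 4, 5, 7, 8, 9, 10, 11}
Component of 7: {0, 2, 3, 4, 5, 7, 8, 9, 10, 11}

Answer: 0, 2, 3, 4, 5, 7, 8, 9, 10, 11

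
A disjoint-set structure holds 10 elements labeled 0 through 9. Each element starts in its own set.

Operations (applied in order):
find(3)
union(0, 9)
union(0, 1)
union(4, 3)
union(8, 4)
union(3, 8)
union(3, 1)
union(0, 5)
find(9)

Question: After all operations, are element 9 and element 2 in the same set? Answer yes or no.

Step 1: find(3) -> no change; set of 3 is {3}
Step 2: union(0, 9) -> merged; set of 0 now {0, 9}
Step 3: union(0, 1) -> merged; set of 0 now {0, 1, 9}
Step 4: union(4, 3) -> merged; set of 4 now {3, 4}
Step 5: union(8, 4) -> merged; set of 8 now {3, 4, 8}
Step 6: union(3, 8) -> already same set; set of 3 now {3, 4, 8}
Step 7: union(3, 1) -> merged; set of 3 now {0, 1, 3, 4, 8, 9}
Step 8: union(0, 5) -> merged; set of 0 now {0, 1, 3, 4, 5, 8, 9}
Step 9: find(9) -> no change; set of 9 is {0, 1, 3, 4, 5, 8, 9}
Set of 9: {0, 1, 3, 4, 5, 8, 9}; 2 is not a member.

Answer: no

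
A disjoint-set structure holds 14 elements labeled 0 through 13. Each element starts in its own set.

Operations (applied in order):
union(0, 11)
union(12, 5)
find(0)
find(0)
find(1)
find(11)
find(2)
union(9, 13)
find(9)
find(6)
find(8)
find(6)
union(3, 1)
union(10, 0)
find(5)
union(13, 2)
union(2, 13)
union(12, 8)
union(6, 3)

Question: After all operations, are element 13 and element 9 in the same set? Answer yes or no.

Answer: yes

Derivation:
Step 1: union(0, 11) -> merged; set of 0 now {0, 11}
Step 2: union(12, 5) -> merged; set of 12 now {5, 12}
Step 3: find(0) -> no change; set of 0 is {0, 11}
Step 4: find(0) -> no change; set of 0 is {0, 11}
Step 5: find(1) -> no change; set of 1 is {1}
Step 6: find(11) -> no change; set of 11 is {0, 11}
Step 7: find(2) -> no change; set of 2 is {2}
Step 8: union(9, 13) -> merged; set of 9 now {9, 13}
Step 9: find(9) -> no change; set of 9 is {9, 13}
Step 10: find(6) -> no change; set of 6 is {6}
Step 11: find(8) -> no change; set of 8 is {8}
Step 12: find(6) -> no change; set of 6 is {6}
Step 13: union(3, 1) -> merged; set of 3 now {1, 3}
Step 14: union(10, 0) -> merged; set of 10 now {0, 10, 11}
Step 15: find(5) -> no change; set of 5 is {5, 12}
Step 16: union(13, 2) -> merged; set of 13 now {2, 9, 13}
Step 17: union(2, 13) -> already same set; set of 2 now {2, 9, 13}
Step 18: union(12, 8) -> merged; set of 12 now {5, 8, 12}
Step 19: union(6, 3) -> merged; set of 6 now {1, 3, 6}
Set of 13: {2, 9, 13}; 9 is a member.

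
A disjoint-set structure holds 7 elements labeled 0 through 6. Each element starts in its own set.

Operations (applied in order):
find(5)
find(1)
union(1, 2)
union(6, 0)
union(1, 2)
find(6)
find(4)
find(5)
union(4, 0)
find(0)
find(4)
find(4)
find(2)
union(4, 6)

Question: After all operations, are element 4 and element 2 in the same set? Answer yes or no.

Answer: no

Derivation:
Step 1: find(5) -> no change; set of 5 is {5}
Step 2: find(1) -> no change; set of 1 is {1}
Step 3: union(1, 2) -> merged; set of 1 now {1, 2}
Step 4: union(6, 0) -> merged; set of 6 now {0, 6}
Step 5: union(1, 2) -> already same set; set of 1 now {1, 2}
Step 6: find(6) -> no change; set of 6 is {0, 6}
Step 7: find(4) -> no change; set of 4 is {4}
Step 8: find(5) -> no change; set of 5 is {5}
Step 9: union(4, 0) -> merged; set of 4 now {0, 4, 6}
Step 10: find(0) -> no change; set of 0 is {0, 4, 6}
Step 11: find(4) -> no change; set of 4 is {0, 4, 6}
Step 12: find(4) -> no change; set of 4 is {0, 4, 6}
Step 13: find(2) -> no change; set of 2 is {1, 2}
Step 14: union(4, 6) -> already same set; set of 4 now {0, 4, 6}
Set of 4: {0, 4, 6}; 2 is not a member.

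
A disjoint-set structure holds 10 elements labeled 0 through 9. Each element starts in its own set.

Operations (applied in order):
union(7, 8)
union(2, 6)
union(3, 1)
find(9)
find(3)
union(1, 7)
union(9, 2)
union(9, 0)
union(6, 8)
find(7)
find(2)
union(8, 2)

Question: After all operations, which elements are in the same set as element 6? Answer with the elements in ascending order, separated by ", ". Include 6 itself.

Step 1: union(7, 8) -> merged; set of 7 now {7, 8}
Step 2: union(2, 6) -> merged; set of 2 now {2, 6}
Step 3: union(3, 1) -> merged; set of 3 now {1, 3}
Step 4: find(9) -> no change; set of 9 is {9}
Step 5: find(3) -> no change; set of 3 is {1, 3}
Step 6: union(1, 7) -> merged; set of 1 now {1, 3, 7, 8}
Step 7: union(9, 2) -> merged; set of 9 now {2, 6, 9}
Step 8: union(9, 0) -> merged; set of 9 now {0, 2, 6, 9}
Step 9: union(6, 8) -> merged; set of 6 now {0, 1, 2, 3, 6, 7, 8, 9}
Step 10: find(7) -> no change; set of 7 is {0, 1, 2, 3, 6, 7, 8, 9}
Step 11: find(2) -> no change; set of 2 is {0, 1, 2, 3, 6, 7, 8, 9}
Step 12: union(8, 2) -> already same set; set of 8 now {0, 1, 2, 3, 6, 7, 8, 9}
Component of 6: {0, 1, 2, 3, 6, 7, 8, 9}

Answer: 0, 1, 2, 3, 6, 7, 8, 9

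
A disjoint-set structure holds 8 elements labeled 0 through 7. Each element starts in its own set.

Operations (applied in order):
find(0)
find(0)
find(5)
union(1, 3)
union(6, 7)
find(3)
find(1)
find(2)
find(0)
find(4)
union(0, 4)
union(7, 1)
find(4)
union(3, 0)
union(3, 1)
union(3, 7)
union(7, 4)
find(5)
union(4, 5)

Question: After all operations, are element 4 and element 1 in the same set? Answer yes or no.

Step 1: find(0) -> no change; set of 0 is {0}
Step 2: find(0) -> no change; set of 0 is {0}
Step 3: find(5) -> no change; set of 5 is {5}
Step 4: union(1, 3) -> merged; set of 1 now {1, 3}
Step 5: union(6, 7) -> merged; set of 6 now {6, 7}
Step 6: find(3) -> no change; set of 3 is {1, 3}
Step 7: find(1) -> no change; set of 1 is {1, 3}
Step 8: find(2) -> no change; set of 2 is {2}
Step 9: find(0) -> no change; set of 0 is {0}
Step 10: find(4) -> no change; set of 4 is {4}
Step 11: union(0, 4) -> merged; set of 0 now {0, 4}
Step 12: union(7, 1) -> merged; set of 7 now {1, 3, 6, 7}
Step 13: find(4) -> no change; set of 4 is {0, 4}
Step 14: union(3, 0) -> merged; set of 3 now {0, 1, 3, 4, 6, 7}
Step 15: union(3, 1) -> already same set; set of 3 now {0, 1, 3, 4, 6, 7}
Step 16: union(3, 7) -> already same set; set of 3 now {0, 1, 3, 4, 6, 7}
Step 17: union(7, 4) -> already same set; set of 7 now {0, 1, 3, 4, 6, 7}
Step 18: find(5) -> no change; set of 5 is {5}
Step 19: union(4, 5) -> merged; set of 4 now {0, 1, 3, 4, 5, 6, 7}
Set of 4: {0, 1, 3, 4, 5, 6, 7}; 1 is a member.

Answer: yes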